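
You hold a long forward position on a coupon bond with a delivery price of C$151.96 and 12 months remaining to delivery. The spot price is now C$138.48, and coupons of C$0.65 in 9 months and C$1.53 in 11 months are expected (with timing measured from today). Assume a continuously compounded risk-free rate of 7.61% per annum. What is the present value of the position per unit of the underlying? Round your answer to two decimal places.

PV(remaining coupons) I = 0.65·e^(−0.0761·9/12) + 1.53·e^(−0.0761·11/12) = 2.0408
Current forward F = (S − I)·e^(rT) = (138.48 − 2.0408)·e^(0.0761·12/12) = 136.4392 × 1.079070 = 147.2274
Value (long) = (F − K)·e^(−rT) = (147.2274 − 151.96) × 0.926724 = -4.3858
Value = -C$4.39

-C$4.39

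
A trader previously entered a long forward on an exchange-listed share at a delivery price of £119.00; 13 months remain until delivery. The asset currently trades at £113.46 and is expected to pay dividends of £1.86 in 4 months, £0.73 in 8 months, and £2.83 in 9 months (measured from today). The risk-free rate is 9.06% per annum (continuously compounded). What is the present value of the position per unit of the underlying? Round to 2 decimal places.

PV(remaining dividends) I = 1.86·e^(−0.0906·4/12) + 0.73·e^(−0.0906·8/12) + 2.83·e^(−0.0906·9/12) = 5.1360
Current forward F = (S − I)·e^(rT) = (113.46 − 5.1360)·e^(0.0906·13/12) = 108.3240 × 1.103128 = 119.4952
Value (long) = (F − K)·e^(−rT) = (119.4952 − 119.00) × 0.906513 = 0.4489
Value = £0.45

£0.45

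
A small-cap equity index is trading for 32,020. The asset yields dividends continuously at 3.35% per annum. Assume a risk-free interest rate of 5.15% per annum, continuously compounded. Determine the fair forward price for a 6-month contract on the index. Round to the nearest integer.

F = S·e^((r − q)T) = 32020 · e^((0.0515 − 0.0335) × 6/12)
= 32020 · e^0.009000 = 32020 × 1.009041
F = 32,309

32,309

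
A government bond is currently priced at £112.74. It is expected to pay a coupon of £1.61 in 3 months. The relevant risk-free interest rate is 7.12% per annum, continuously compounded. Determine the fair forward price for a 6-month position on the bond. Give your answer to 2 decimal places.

£115.19

PV(coupons) I = 1.61·e^(−0.0712·3/12)
I = 1.5816
F = (S − I)·e^(rT) = (112.74 − 1.5816) · e^(0.0712·6/12)
= 111.1584 · e^0.035600 = 111.1584 × 1.036241 = £115.19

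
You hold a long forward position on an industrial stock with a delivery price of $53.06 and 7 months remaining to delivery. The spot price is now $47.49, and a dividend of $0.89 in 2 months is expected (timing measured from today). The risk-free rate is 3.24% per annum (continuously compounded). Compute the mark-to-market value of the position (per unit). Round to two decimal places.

-$5.46

PV(remaining dividends) I = 0.89·e^(−0.0324·2/12) = 0.8852
Current forward F = (S − I)·e^(rT) = (47.49 − 0.8852)·e^(0.0324·7/12) = 46.6048 × 1.019080 = 47.4940
Value (long) = (F − K)·e^(−rT) = (47.4940 − 53.06) × 0.981277 = -5.4618
Value = -$5.46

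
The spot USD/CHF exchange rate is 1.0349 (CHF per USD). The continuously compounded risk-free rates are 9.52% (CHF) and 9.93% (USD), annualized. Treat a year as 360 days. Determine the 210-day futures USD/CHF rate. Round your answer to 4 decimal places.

F = S·e^((r_CHF − r_USD)T) = 1.0349 · e^((0.0952 − 0.0993) × 210/360)
= 1.0349 · e^-0.002392 = 1.0349 × 0.997611
F = 1.0324 CHF per USD

1.0324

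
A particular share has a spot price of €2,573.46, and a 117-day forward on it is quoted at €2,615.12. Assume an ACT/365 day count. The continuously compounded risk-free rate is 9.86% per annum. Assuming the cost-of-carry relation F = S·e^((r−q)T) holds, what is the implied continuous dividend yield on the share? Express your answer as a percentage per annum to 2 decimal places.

From F = S·e^((r−q)T): (r − q) = ln(F/S)/T
ln(2615.12/2573.46) = ln(1.016188) = 0.016058
(r − q) = 0.016058 / (117/365) = 0.050095
q = r − ln(F/S)/T = 0.0986 − 0.050095 = 0.048505
q = 4.85%

4.85%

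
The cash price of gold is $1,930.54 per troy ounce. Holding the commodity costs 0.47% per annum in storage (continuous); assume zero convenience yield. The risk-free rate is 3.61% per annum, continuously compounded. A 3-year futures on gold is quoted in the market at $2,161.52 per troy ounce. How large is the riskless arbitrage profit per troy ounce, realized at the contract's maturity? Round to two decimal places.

Fair futures: F* = S·e^(carry·T), with carry = (r + u) = 0.0361 + 0.0047 = 0.0408
F* = 1930.54 · e^(0.0408 × 3) = 1930.54 · e^0.12240000 = 1930.54 × 1.13020609 = $2181.9081
Market $2161.52 < fair $2181.9081: forward underpriced → reverse cash-and-carry (short spot, go long the forward).
At maturity, profit = |F_mkt − F*| = |2161.52 − 2181.9081| = $20.39 per troy ounce

$20.39 per troy ounce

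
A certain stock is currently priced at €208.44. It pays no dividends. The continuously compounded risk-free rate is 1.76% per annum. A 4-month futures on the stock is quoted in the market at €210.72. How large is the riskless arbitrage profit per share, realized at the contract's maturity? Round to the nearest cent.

Fair futures: F* = S·e^(carry·T), with carry = r = 0.0176
F* = 208.44 · e^(0.0176 × 4/12) = 208.44 · e^0.005867 = 208.44 × 1.005884 = €209.6665
Market €210.72 > fair €209.6665: forward overpriced → cash-and-carry (buy spot, short the forward).
At maturity, profit = |F_mkt − F*| = |210.72 − 209.6665| = €1.05 per share

€1.05 per share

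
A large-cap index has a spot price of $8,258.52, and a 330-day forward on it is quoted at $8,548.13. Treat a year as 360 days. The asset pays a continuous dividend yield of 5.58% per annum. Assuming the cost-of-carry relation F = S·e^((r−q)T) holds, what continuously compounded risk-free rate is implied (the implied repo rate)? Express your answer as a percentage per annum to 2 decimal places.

From F = S·e^((r−q)T): (r − q) = ln(F/S)/T
ln(8548.13/8258.52) = ln(1.035068) = 0.034467
(r − q) = 0.034467 / (330/360) = 0.037600
r = ln(F/S)/T + q = 0.037600 + 0.0558 = 0.093400
r = 9.34%

9.34%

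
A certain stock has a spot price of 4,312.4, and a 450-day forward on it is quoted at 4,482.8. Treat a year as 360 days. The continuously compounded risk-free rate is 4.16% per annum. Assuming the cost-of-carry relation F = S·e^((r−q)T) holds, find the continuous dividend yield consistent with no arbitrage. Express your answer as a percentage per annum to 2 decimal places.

1.06%

From F = S·e^((r−q)T): (r − q) = ln(F/S)/T
ln(4482.8/4312.4) = ln(1.039514) = 0.038753
(r − q) = 0.038753 / (450/360) = 0.031002
q = r − ln(F/S)/T = 0.0416 − 0.031002 = 0.010598
q = 1.06%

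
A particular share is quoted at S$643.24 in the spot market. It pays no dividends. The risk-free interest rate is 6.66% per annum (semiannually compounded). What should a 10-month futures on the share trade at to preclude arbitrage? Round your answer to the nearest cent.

F = S · (1+r/2)^(2T)
= 643.24 × 1.056114
F = S$679.33

S$679.33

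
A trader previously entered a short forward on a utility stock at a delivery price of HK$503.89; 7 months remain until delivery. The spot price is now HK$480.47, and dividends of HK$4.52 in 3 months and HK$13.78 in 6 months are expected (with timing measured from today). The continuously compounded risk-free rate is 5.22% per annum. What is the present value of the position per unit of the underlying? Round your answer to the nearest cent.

HK$26.19

PV(remaining dividends) I = 4.52·e^(−0.0522·3/12) + 13.78·e^(−0.0522·6/12) = 17.8864
Current forward F = (S − I)·e^(rT) = (480.47 − 17.8864)·e^(0.0522·7/12) = 462.5836 × 1.030918 = 476.8858
Value (long) = (F − K)·e^(−rT) = (476.8858 − 503.89) × 0.970009 = -26.1943
Short position value = −(long value) = HK$26.19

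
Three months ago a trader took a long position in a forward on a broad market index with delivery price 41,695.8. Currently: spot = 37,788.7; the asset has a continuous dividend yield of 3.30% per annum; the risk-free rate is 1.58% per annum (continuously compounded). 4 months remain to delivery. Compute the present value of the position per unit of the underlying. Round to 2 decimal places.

Current fair forward for the remaining 4 months: F = S·e^((r − q)·T), (r − q) = 0.0158 − 0.0330 = -0.0172
F = 37788.7 · e^(-0.0172 × 4/12) = 37788.7 × 0.99428307 = 37572.6646
Value of long forward = (F − K)·e^(−rT) = (37572.6646 − 41695.8) · e^(−0.0158·4/12)
= -4123.1354 × 0.99474718 = -4101.48

-4101.48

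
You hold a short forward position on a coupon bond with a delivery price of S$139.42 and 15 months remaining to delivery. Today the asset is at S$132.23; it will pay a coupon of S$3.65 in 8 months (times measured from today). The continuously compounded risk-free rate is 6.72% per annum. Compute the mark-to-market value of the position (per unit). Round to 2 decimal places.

PV(remaining coupons) I = 3.65·e^(−0.0672·8/12) = 3.4901
Current forward F = (S − I)·e^(rT) = (132.23 − 3.4901)·e^(0.0672·15/12) = 128.7399 × 1.087629 = 140.0212
Value (long) = (F − K)·e^(−rT) = (140.0212 − 139.42) × 0.919431 = 0.5528
Short position value = −(long value) = -S$0.55

-S$0.55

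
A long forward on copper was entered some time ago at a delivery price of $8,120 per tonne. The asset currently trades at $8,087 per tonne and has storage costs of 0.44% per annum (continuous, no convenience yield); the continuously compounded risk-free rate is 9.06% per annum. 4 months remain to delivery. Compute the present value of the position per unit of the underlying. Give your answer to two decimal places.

$220.43 per tonne

Current fair forward for the remaining 4 months: F = S·e^((r + u)·T), (r + u) = 0.0906 + 0.0044 = 0.0950
F = 8087 · e^(0.0950 × 4/12) = 8087 × 1.03217339 = 8347.1862
Value of long forward = (F − K)·e^(−rT) = (8347.1862 − 8120) · e^(−0.0906·4/12)
= 227.1862 × 0.97025146 = 220.43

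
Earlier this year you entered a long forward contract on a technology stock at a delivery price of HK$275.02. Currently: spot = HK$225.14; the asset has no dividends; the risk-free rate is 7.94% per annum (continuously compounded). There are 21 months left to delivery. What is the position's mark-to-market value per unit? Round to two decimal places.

-HK$14.20

Current fair forward for the remaining 21 months: F = S·e^(r·T), r = 0.0794
F = 225.14 · e^(0.0794 × 21/12) = 225.14 × 1.149067 = 258.7009
Value of long forward = (F − K)·e^(−rT) = (258.7009 − 275.02) · e^(−0.0794·21/12)
= -16.3191 × 0.870272 = -14.20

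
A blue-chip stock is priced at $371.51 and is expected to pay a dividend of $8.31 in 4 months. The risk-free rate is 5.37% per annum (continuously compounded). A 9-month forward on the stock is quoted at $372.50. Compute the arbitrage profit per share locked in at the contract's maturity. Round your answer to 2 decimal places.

$5.78 per share

PV(dividends) I = 8.31·e^(−0.0537·4/12) = 8.1626
Fair forward F* = (S − I)·e^(rT) = (371.51 − 8.1626)·e^0.040275 = 363.3474 × 1.041097 = 378.2799
Market $372.50 < fair 378.2799: forward underpriced → reverse cash-and-carry (short the stock, invest proceeds at r, pay the dividends, go long the forward).
Profit at T = |F_mkt − F*| = |372.50 − 378.2799| = $5.78 per share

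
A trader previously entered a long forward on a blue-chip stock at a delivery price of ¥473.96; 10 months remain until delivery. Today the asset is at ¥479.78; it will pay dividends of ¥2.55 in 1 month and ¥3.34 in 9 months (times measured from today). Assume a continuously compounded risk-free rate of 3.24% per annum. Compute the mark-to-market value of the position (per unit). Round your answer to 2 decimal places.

PV(remaining dividends) I = 2.55·e^(−0.0324·1/12) + 3.34·e^(−0.0324·9/12) = 5.8029
Current forward F = (S − I)·e^(rT) = (479.78 − 5.8029)·e^(0.0324·10/12) = 473.9771 × 1.027368 = 486.9489
Value (long) = (F − K)·e^(−rT) = (486.9489 − 473.96) × 0.973361 = 12.6429
Value = ¥12.64

¥12.64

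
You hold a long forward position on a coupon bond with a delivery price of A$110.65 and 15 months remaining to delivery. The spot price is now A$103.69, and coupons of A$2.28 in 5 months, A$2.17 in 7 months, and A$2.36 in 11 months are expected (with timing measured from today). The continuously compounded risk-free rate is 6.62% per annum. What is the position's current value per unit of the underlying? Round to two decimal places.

PV(remaining coupons) I = 2.28·e^(−0.0662·5/12) + 2.17·e^(−0.0662·7/12) + 2.36·e^(−0.0662·11/12) = 6.5268
Current forward F = (S − I)·e^(rT) = (103.69 − 6.5268)·e^(0.0662·15/12) = 97.1632 × 1.086270 = 105.5455
Value (long) = (F − K)·e^(−rT) = (105.5455 − 110.65) × 0.920581 = -4.6991
Value = -A$4.70

-A$4.70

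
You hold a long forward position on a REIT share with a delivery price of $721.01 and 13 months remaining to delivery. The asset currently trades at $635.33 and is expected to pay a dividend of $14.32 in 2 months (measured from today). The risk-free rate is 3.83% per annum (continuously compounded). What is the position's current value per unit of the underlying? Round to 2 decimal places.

PV(remaining dividends) I = 14.32·e^(−0.0383·2/12) = 14.2289
Current forward F = (S − I)·e^(rT) = (635.33 − 14.2289)·e^(0.0383·13/12) = 621.1011 × 1.042364 = 647.4134
Value (long) = (F − K)·e^(−rT) = (647.4134 − 721.01) × 0.959357 = -70.6054
Value = -$70.61

-$70.61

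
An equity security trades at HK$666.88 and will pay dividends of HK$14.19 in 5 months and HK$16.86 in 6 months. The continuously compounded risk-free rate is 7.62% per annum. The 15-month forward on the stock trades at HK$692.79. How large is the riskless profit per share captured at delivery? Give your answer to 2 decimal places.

HK$7.76 per share

PV(dividends) I = 14.19·e^(−0.0762·5/12) + 16.86·e^(−0.0762·6/12) = 29.9763
Fair forward F* = (S − I)·e^(rT) = (666.88 − 29.9763)·e^0.095250 = 636.9037 × 1.099934 = 700.5520
Market HK$692.79 < fair 700.5520: forward underpriced → reverse cash-and-carry (short the stock, invest proceeds at r, pay the dividends, go long the forward).
Profit at T = |F_mkt − F*| = |692.79 − 700.5520| = HK$7.76 per share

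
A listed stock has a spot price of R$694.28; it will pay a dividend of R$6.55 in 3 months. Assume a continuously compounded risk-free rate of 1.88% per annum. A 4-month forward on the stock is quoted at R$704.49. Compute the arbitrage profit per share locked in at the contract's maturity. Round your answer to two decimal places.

R$12.41 per share

PV(dividends) I = 6.55·e^(−0.0188·3/12) = 6.5193
Fair forward F* = (S − I)·e^(rT) = (694.28 − 6.5193)·e^0.006267 = 687.7607 × 1.006287 = 692.0847
Market R$704.49 > fair 692.0847: forward overpriced → cash-and-carry (borrow at r, buy the stock and collect the dividends, short the forward).
Profit at T = |F_mkt − F*| = |704.49 − 692.0847| = R$12.41 per share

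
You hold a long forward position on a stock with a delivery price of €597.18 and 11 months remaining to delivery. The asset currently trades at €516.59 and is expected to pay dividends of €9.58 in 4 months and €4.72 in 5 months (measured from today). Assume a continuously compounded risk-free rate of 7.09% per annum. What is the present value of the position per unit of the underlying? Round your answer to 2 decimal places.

PV(remaining dividends) I = 9.58·e^(−0.0709·4/12) + 4.72·e^(−0.0709·5/12) = 13.9388
Current forward F = (S − I)·e^(rT) = (516.59 − 13.9388)·e^(0.0709·11/12) = 502.6512 × 1.067150 = 536.4042
Value (long) = (F − K)·e^(−rT) = (536.4042 − 597.18) × 0.937075 = -56.9515
Value = -€56.95

-€56.95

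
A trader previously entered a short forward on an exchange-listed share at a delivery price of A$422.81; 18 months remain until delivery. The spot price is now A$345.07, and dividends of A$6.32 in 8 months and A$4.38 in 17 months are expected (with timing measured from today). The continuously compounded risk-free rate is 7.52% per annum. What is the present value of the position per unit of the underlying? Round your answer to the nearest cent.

A$42.59

PV(remaining dividends) I = 6.32·e^(−0.0752·8/12) + 4.38·e^(−0.0752·17/12) = 9.9483
Current forward F = (S − I)·e^(rT) = (345.07 − 9.9483)·e^(0.0752·18/12) = 335.1217 × 1.119408 = 375.1379
Value (long) = (F − K)·e^(−rT) = (375.1379 − 422.81) × 0.893329 = -42.5869
Short position value = −(long value) = A$42.59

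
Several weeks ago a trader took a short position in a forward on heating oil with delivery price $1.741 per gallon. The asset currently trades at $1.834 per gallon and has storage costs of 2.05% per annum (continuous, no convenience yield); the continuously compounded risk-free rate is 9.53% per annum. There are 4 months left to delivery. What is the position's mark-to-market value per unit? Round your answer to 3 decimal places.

Current fair forward for the remaining 4 months: F = S·e^((r + u)·T), (r + u) = 0.0953 + 0.0205 = 0.1158
F = 1.834 · e^(0.1158 × 4/12) = 1.834 × 1.039355 = 1.9062
Value of long forward = (F − K)·e^(−rT) = (1.9062 − 1.741) · e^(−0.0953·4/12)
= 0.1652 × 0.968733 = 0.160
Short position value = −(long value) = -$0.160

-$0.160 per gallon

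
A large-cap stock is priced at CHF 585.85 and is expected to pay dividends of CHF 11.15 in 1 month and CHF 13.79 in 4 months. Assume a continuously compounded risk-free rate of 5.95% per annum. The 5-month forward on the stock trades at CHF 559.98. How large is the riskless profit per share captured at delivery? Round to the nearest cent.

CHF 15.34 per share

PV(dividends) I = 11.15·e^(−0.0595·1/12) + 13.79·e^(−0.0595·4/12) = 24.6140
Fair forward F* = (S − I)·e^(rT) = (585.85 − 24.6140)·e^0.024792 = 561.2360 × 1.025102 = 575.3241
Market CHF 559.98 < fair 575.3241: forward underpriced → reverse cash-and-carry (short the stock, invest proceeds at r, pay the dividends, go long the forward).
Profit at T = |F_mkt − F*| = |559.98 − 575.3241| = CHF 15.34 per share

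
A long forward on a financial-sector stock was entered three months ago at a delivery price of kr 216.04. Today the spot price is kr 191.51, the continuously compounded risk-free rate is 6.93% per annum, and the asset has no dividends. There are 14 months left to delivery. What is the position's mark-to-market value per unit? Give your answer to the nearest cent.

Current fair forward for the remaining 14 months: F = S·e^(r·T), r = 0.0693
F = 191.51 · e^(0.0693 × 14/12) = 191.51 × 1.084208 = 207.6367
Value of long forward = (F − K)·e^(−rT) = (207.6367 − 216.04) · e^(−0.0693·14/12)
= -8.4033 × 0.922332 = -7.75

-kr 7.75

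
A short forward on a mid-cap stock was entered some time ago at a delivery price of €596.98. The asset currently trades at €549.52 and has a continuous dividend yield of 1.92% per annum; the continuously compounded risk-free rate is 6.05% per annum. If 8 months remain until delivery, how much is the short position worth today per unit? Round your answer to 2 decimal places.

Current fair forward for the remaining 8 months: F = S·e^((r − q)·T), (r − q) = 0.0605 − 0.0192 = 0.0413
F = 549.52 · e^(0.0413 × 8/12) = 549.52 × 1.027916 = 564.8604
Value of long forward = (F − K)·e^(−rT) = (564.8604 − 596.98) · e^(−0.0605·8/12)
= -32.1196 × 0.960469 = -30.85
Short position value = −(long value) = €30.85

€30.85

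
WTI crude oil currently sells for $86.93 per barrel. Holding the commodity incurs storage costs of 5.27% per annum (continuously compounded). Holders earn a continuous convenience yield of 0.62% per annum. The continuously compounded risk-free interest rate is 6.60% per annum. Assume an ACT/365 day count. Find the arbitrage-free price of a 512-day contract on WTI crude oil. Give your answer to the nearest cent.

$101.79 per barrel

Net carry = r + u − y = 0.0660 + 0.0527 − 0.0062 = 0.1125
F = S·e^((r+u−y)T) = 86.93 · e^(0.1125 × 512/365) = 86.93 · e^0.157808
= 86.93 × 1.170941 = $101.79 per barrel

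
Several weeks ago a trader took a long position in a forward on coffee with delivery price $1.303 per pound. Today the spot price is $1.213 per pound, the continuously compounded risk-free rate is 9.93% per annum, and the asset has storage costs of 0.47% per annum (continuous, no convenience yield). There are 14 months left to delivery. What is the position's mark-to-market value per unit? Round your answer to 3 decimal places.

Current fair forward for the remaining 14 months: F = S·e^((r + u)·T), (r + u) = 0.0993 + 0.0047 = 0.1040
F = 1.213 · e^(0.1040 × 14/12) = 1.213 × 1.129001 = 1.3695
Value of long forward = (F − K)·e^(−rT) = (1.3695 − 1.303) · e^(−0.0993·14/12)
= 0.0665 × 0.890609 = 0.059

$0.059 per pound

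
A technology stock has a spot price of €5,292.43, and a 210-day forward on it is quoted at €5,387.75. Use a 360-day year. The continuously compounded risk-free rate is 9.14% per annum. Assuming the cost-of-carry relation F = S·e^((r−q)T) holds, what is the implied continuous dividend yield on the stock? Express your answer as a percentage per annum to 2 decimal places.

From F = S·e^((r−q)T): (r − q) = ln(F/S)/T
ln(5387.75/5292.43) = ln(1.018011) = 0.017851
(r − q) = 0.017851 / (210/360) = 0.030602
q = r − ln(F/S)/T = 0.0914 − 0.030602 = 0.060798
q = 6.08%

6.08%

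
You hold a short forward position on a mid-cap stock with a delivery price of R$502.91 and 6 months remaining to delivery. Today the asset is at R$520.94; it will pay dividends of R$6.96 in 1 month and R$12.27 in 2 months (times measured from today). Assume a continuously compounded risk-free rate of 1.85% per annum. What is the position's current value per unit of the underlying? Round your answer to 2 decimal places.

-R$3.48

PV(remaining dividends) I = 6.96·e^(−0.0185·1/12) + 12.27·e^(−0.0185·2/12) = 19.1815
Current forward F = (S − I)·e^(rT) = (520.94 − 19.1815)·e^(0.0185·6/12) = 501.7585 × 1.009293 = 506.4213
Value (long) = (F − K)·e^(−rT) = (506.4213 − 502.91) × 0.990793 = 3.4790
Short position value = −(long value) = -R$3.48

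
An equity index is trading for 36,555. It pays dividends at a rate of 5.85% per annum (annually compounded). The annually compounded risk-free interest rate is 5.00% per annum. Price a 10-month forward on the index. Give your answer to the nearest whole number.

36,310

F = S · (1+r)^T / (1+q)^T
= 36555 × 1.041496 / 1.048518 = 36555 × 0.993303
F = 36,310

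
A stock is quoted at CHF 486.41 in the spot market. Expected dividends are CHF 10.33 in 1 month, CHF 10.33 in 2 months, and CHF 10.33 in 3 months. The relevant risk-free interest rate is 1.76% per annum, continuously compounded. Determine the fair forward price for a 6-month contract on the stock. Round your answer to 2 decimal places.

CHF 459.54

PV(dividends) I = 10.33·e^(−0.0176·1/12) + 10.33·e^(−0.0176·2/12) + 10.33·e^(−0.0176·3/12)
I = 10.3149 + 10.2997 + 10.2846 = 30.8992
F = (S − I)·e^(rT) = (486.41 − 30.8992) · e^(0.0176·6/12)
= 455.5108 · e^0.008800 = 455.5108 × 1.008839 = CHF 459.54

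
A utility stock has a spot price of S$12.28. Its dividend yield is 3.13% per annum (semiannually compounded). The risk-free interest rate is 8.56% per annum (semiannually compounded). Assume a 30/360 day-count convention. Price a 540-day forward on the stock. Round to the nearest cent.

S$13.29

F = S · (1+r/2)^(2T) / (1+q/2)^(2T)
= 12.28 × 1.133974 / 1.047689 = 12.28 × 1.082357
F = S$13.29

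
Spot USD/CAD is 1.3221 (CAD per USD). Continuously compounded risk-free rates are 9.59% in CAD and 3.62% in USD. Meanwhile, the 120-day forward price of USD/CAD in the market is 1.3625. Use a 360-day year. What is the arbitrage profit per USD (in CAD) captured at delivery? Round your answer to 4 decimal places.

Fair forward: F* = S·e^(carry·T), with carry = (r_CAD − r_USD) = 0.0959 − 0.0362 = 0.0597
F* = 1.3221 · e^(0.0597 × 120/360) = 1.3221 · e^0.019900 = 1.3221 × 1.020099 = 1.3487
Market 1.3625 > fair 1.3487: forward overpriced → cash-and-carry (buy spot, short the forward).
At maturity, profit = |F_mkt − F*| = |1.3625 − 1.3487| = 0.0138 per USD (in CAD)

0.0138 per USD (in CAD)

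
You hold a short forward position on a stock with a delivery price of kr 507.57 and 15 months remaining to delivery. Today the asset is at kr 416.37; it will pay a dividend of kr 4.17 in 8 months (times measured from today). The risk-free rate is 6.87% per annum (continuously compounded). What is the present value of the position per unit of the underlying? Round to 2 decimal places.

PV(remaining dividends) I = 4.17·e^(−0.0687·8/12) = 3.9833
Current forward F = (S − I)·e^(rT) = (416.37 − 3.9833)·e^(0.0687·15/12) = 412.3867 × 1.089670 = 449.3654
Value (long) = (F − K)·e^(−rT) = (449.3654 − 507.57) × 0.917709 = -53.4149
Short position value = −(long value) = kr 53.41

kr 53.41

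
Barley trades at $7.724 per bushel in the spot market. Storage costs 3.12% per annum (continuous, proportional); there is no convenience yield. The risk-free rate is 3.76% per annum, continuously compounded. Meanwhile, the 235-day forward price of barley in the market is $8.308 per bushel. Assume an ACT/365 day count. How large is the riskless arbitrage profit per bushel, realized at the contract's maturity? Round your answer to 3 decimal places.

$0.234 per bushel

Fair forward: F* = S·e^(carry·T), with carry = (r + u) = 0.0376 + 0.0312 = 0.0688
F* = 7.724 · e^(0.0688 × 235/365) = 7.724 · e^0.044296 = 7.724 × 1.045292 = $8.0738
Market $8.308 > fair $8.0738: forward overpriced → cash-and-carry (buy spot, short the forward).
At maturity, profit = |F_mkt − F*| = |8.308 − 8.0738| = $0.234 per bushel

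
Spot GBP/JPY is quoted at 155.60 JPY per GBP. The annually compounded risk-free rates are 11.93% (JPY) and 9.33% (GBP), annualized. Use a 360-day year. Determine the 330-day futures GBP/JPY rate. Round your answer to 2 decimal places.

158.99

By covered interest parity, F = S · (1+r_JPY)^T / (1+r_GBP)^T
= 155.60 × 1.108837 / 1.085203 = 155.60 × 1.021778
F = 158.99 JPY per GBP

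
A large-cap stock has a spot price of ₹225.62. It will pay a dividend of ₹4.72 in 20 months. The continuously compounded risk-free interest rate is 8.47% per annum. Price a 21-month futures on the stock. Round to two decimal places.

₹256.91

PV(dividends) I = 4.72·e^(−0.0847·20/12)
I = 4.0986
F = (S − I)·e^(rT) = (225.62 − 4.0986) · e^(0.0847·21/12)
= 221.5214 · e^0.148225 = 221.5214 × 1.159774 = ₹256.91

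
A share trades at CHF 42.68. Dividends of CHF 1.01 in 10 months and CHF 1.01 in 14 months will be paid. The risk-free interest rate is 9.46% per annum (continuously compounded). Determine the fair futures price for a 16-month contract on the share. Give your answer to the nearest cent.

PV(dividends) I = 1.01·e^(−0.0946·10/12) + 1.01·e^(−0.0946·14/12)
I = 0.9334 + 0.9045 = 1.8379
F = (S − I)·e^(rT) = (42.68 − 1.8379) · e^(0.0946·16/12)
= 40.8421 · e^0.126133 = 40.8421 × 1.134433 = CHF 46.33

CHF 46.33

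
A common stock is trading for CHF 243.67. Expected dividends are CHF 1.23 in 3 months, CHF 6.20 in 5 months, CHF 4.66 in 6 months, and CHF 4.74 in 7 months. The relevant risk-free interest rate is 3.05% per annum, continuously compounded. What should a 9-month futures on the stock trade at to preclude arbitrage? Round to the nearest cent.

CHF 232.34

PV(dividends) I = 1.23·e^(−0.0305·3/12) + 6.20·e^(−0.0305·5/12) + 4.66·e^(−0.0305·6/12) + 4.74·e^(−0.0305·7/12)
I = 1.2207 + 6.1217 + 4.5895 + 4.6564 = 16.5883
F = (S − I)·e^(rT) = (243.67 − 16.5883) · e^(0.0305·9/12)
= 227.0817 · e^0.022875 = 227.0817 × 1.023139 = CHF 232.34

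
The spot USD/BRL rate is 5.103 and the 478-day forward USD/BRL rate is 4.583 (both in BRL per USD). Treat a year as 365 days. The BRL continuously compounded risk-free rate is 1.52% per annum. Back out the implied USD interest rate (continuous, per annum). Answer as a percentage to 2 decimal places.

F = S·e^((r_BRL − r_USD)T) ⇒ r_USD = r_BRL − ln(F/S)/T
ln(4.583/5.103) = -0.107475; /(478/365) = -0.082068
r_USD = 0.0152 + 0.082068 = 0.097268
r_USD = 9.73%

9.73%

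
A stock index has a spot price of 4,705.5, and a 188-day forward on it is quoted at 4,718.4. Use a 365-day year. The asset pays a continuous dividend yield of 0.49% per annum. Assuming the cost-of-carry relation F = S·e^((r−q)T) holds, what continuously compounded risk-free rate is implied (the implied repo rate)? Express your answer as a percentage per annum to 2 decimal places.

1.02%

From F = S·e^((r−q)T): (r − q) = ln(F/S)/T
ln(4718.4/4705.5) = ln(1.002741) = 0.002737
(r − q) = 0.002737 / (188/365) = 0.005314
r = ln(F/S)/T + q = 0.005314 + 0.0049 = 0.010214
r = 1.02%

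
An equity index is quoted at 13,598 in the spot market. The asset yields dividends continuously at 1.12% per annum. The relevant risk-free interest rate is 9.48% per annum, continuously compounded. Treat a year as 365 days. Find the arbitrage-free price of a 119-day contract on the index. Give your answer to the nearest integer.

13,974

F = S·e^((r − q)T) = 13598 · e^((0.0948 − 0.0112) × 119/365)
= 13598 · e^0.027256 = 13598 × 1.027631
F = 13,974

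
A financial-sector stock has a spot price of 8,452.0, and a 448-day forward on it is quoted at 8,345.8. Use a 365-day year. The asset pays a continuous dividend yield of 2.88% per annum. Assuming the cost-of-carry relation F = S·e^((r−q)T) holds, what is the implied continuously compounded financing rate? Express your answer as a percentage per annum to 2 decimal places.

From F = S·e^((r−q)T): (r − q) = ln(F/S)/T
ln(8345.8/8452.0) = ln(0.987435) = -0.012645
(r − q) = -0.012645 / (448/365) = -0.010302
r = ln(F/S)/T + q = -0.010302 + 0.0288 = 0.018498
r = 1.85%

1.85%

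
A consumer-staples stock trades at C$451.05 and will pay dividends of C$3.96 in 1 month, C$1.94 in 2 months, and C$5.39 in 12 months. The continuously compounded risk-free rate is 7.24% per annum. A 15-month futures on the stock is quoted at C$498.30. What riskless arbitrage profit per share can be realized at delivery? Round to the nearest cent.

PV(dividends) I = 3.96·e^(−0.0724·1/12) + 1.94·e^(−0.0724·2/12) + 5.39·e^(−0.0724·12/12) = 10.8665
Fair futures F* = (S − I)·e^(rT) = (451.05 − 10.8665)·e^0.090500 = 440.1835 × 1.094722 = 481.8786
Market C$498.30 > fair 481.8786: forward overpriced → cash-and-carry (borrow at r, buy the stock and collect the dividends, short the forward).
Profit at T = |F_mkt − F*| = |498.30 − 481.8786| = C$16.42 per share

C$16.42 per share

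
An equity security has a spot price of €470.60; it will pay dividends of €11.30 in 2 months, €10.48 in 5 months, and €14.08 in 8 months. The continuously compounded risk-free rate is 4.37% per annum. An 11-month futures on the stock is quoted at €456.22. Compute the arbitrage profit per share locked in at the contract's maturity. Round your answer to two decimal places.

€3.01 per share

PV(dividends) I = 11.30·e^(−0.0437·2/12) + 10.48·e^(−0.0437·5/12) + 14.08·e^(−0.0437·8/12) = 35.1846
Fair futures F* = (S − I)·e^(rT) = (470.60 − 35.1846)·e^0.040058 = 435.4154 × 1.040871 = 453.2113
Market €456.22 > fair 453.2113: forward overpriced → cash-and-carry (borrow at r, buy the stock and collect the dividends, short the forward).
Profit at T = |F_mkt − F*| = |456.22 − 453.2113| = €3.01 per share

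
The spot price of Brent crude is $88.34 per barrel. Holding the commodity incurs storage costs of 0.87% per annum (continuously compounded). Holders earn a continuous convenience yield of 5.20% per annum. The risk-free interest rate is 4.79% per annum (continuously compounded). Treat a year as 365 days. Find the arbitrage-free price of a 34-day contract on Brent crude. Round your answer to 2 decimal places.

$88.38 per barrel

Net carry = r + u − y = 0.0479 + 0.0087 − 0.0520 = 0.0046
F = S·e^((r+u−y)T) = 88.34 · e^(0.0046 × 34/365) = 88.34 · e^0.000428
= 88.34 × 1.000428 = $88.38 per barrel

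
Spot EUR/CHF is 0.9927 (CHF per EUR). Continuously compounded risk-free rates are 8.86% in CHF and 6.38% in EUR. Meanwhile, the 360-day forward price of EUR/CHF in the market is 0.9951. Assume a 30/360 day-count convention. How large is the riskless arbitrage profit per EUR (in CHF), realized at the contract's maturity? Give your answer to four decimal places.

Fair forward: F* = S·e^(carry·T), with carry = (r_CHF − r_EUR) = 0.0886 − 0.0638 = 0.0248
F* = 0.9927 · e^(0.0248 × 360/360) = 0.9927 · e^0.024800 = 0.9927 × 1.025110 = 1.0176
Market 0.9951 < fair 1.0176: forward underpriced → reverse cash-and-carry (short spot, go long the forward).
At maturity, profit = |F_mkt − F*| = |0.9951 − 1.0176| = 0.0225 per EUR (in CHF)

0.0225 per EUR (in CHF)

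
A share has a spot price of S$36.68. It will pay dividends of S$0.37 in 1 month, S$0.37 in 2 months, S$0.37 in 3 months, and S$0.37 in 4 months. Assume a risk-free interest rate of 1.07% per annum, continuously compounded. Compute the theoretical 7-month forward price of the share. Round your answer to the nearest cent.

PV(dividends) I = 0.37·e^(−0.0107·1/12) + 0.37·e^(−0.0107·2/12) + 0.37·e^(−0.0107·3/12) + 0.37·e^(−0.0107·4/12)
I = 0.3697 + 0.3693 + 0.3690 + 0.3687 = 1.4767
F = (S − I)·e^(rT) = (36.68 − 1.4767) · e^(0.0107·7/12)
= 35.2033 · e^0.006242 = 35.2033 × 1.006262 = S$35.42

S$35.42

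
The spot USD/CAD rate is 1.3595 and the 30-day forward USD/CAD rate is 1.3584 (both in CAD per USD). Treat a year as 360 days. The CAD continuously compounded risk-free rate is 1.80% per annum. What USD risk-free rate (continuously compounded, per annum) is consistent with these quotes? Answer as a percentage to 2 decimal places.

2.77%

F = S·e^((r_CAD − r_USD)T) ⇒ r_USD = r_CAD − ln(F/S)/T
ln(1.3584/1.3595) = -0.000809; /(30/360) = -0.009708
r_USD = 0.0180 + 0.009708 = 0.027708
r_USD = 2.77%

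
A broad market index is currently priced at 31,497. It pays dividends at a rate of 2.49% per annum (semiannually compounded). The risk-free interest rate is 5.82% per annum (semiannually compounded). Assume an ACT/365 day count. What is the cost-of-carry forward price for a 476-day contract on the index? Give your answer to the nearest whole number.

F = S · (1+r/2)^(2T) / (1+q/2)^(2T)
= 31497 × 1.077686 / 1.032798 = 31497 × 1.043463
F = 32,866

32,866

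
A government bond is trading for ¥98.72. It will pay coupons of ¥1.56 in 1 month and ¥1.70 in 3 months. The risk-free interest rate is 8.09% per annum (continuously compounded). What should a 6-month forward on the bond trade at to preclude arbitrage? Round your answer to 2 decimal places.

¥99.45

PV(coupons) I = 1.56·e^(−0.0809·1/12) + 1.70·e^(−0.0809·3/12)
I = 1.5495 + 1.6660 = 3.2155
F = (S − I)·e^(rT) = (98.72 − 3.2155) · e^(0.0809·6/12)
= 95.5045 · e^0.040450 = 95.5045 × 1.041279 = ¥99.45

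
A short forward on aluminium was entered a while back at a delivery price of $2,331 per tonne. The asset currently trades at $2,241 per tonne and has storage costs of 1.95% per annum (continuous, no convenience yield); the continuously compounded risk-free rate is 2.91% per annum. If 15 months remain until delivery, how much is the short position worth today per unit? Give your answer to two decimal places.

-$48.56 per tonne

Current fair forward for the remaining 15 months: F = S·e^((r + u)·T), (r + u) = 0.0291 + 0.0195 = 0.0486
F = 2241 · e^(0.0486 × 15/12) = 2241 × 1.06263322 = 2381.3610
Value of long forward = (F − K)·e^(−rT) = (2381.3610 − 2331) · e^(−0.0291·15/12)
= 50.3610 × 0.96427862 = 48.56
Short position value = −(long value) = -$48.56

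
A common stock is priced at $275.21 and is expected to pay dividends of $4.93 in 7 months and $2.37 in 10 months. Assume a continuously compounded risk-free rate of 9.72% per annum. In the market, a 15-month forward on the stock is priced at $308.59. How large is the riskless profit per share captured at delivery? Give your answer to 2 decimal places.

$5.55 per share

PV(dividends) I = 4.93·e^(−0.0972·7/12) + 2.37·e^(−0.0972·10/12) = 6.8438
Fair forward F* = (S − I)·e^(rT) = (275.21 − 6.8438)·e^0.121500 = 268.3662 × 1.129189 = 303.0362
Market $308.59 > fair 303.0362: forward overpriced → cash-and-carry (borrow at r, buy the stock and collect the dividends, short the forward).
Profit at T = |F_mkt − F*| = |308.59 − 303.0362| = $5.55 per share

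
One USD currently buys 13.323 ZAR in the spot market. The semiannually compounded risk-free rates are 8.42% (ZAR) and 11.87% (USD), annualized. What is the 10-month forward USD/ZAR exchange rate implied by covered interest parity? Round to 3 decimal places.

12.963

By covered interest parity, F = S · (1+r_ZAR/2)^(2T) / (1+r_USD/2)^(2T)
= 13.323 × 1.071147 / 1.100861 = 13.323 × 0.973008
F = 12.963 ZAR per USD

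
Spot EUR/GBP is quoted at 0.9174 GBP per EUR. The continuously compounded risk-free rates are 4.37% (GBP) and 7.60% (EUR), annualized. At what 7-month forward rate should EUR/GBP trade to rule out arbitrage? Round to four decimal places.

0.9003

F = S·e^((r_GBP − r_EUR)T) = 0.9174 · e^((0.0437 − 0.0760) × 7/12)
= 0.9174 · e^-0.018842 = 0.9174 × 0.981334
F = 0.9003 GBP per EUR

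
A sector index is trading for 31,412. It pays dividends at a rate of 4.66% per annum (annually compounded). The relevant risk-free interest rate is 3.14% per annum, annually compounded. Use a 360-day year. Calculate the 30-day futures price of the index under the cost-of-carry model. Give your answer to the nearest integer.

F = S · (1+r)^T / (1+q)^T
= 31412 × 1.002580 / 1.003803 = 31412 × 0.998782
F = 31,374

31,374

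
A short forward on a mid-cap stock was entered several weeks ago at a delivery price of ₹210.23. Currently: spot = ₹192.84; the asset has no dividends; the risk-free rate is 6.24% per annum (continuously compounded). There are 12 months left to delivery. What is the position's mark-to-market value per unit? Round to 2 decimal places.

₹4.67

Current fair forward for the remaining 12 months: F = S·e^(r·T), r = 0.0624
F = 192.84 · e^(0.0624 × 12/12) = 192.84 × 1.064388 = 205.2566
Value of long forward = (F − K)·e^(−rT) = (205.2566 − 210.23) · e^(−0.0624·12/12)
= -4.9734 × 0.939507 = -4.67
Short position value = −(long value) = ₹4.67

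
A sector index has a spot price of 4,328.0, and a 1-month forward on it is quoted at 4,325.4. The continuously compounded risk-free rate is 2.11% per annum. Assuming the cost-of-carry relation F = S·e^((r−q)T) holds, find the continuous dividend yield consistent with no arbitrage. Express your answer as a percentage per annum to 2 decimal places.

2.83%

From F = S·e^((r−q)T): (r − q) = ln(F/S)/T
ln(4325.4/4328.0) = ln(0.999399) = -0.000601
(r − q) = -0.000601 / (1/12) = -0.007212
q = r − ln(F/S)/T = 0.0211 + 0.007212 = 0.028312
q = 2.83%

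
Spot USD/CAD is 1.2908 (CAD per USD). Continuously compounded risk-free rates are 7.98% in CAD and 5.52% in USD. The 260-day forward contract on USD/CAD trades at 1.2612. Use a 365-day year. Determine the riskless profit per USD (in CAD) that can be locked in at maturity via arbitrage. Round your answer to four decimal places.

Fair forward: F* = S·e^(carry·T), with carry = (r_CAD − r_USD) = 0.0798 − 0.0552 = 0.0246
F* = 1.2908 · e^(0.0246 × 260/365) = 1.2908 · e^0.017523 = 1.2908 × 1.017677 = 1.3136
Market 1.2612 < fair 1.3136: forward underpriced → reverse cash-and-carry (short spot, go long the forward).
At maturity, profit = |F_mkt − F*| = |1.2612 − 1.3136| = 0.0524 per USD (in CAD)

0.0524 per USD (in CAD)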